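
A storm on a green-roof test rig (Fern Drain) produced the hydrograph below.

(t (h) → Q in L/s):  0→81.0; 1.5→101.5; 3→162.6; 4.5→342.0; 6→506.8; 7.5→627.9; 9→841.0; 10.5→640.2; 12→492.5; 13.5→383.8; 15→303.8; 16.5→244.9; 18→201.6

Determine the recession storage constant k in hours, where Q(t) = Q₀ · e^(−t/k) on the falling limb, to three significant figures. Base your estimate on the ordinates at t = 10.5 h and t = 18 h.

On the falling limb, Q drops from 640.2 to 201.6 L/s between t = 10.5 h and t = 18 h (Δt = 7.5 h).
k = −Δt / ln(Q₂/Q₁) = −7.5 / ln(201.6/640.2) = 6.49 h.

k ≈ 6.49 h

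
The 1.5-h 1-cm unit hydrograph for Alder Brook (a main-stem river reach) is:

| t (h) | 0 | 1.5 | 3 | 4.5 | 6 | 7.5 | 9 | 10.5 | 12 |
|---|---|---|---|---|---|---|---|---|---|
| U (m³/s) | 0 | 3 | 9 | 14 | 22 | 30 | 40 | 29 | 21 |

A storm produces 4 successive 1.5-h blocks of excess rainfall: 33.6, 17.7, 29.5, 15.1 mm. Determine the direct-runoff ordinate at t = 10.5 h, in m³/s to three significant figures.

Q ≈ 290 m³/s

By discrete convolution, Q_j = Σ (P_i / 10 mm) · U_{j−i}.
At t = 10.5 h (j=7): Q = (33.6/10)·29 + (17.7/10)·40 + (29.5/10)·30 + (15.1/10)·22 = 290 m³/s.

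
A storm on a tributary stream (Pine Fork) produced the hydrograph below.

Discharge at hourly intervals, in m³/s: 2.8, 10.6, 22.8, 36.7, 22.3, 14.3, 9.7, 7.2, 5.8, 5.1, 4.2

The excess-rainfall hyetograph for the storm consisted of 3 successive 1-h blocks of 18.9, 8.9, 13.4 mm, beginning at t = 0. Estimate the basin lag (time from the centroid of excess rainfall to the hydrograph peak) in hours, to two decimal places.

Centroid of excess rainfall: t_c = Σ P_i·t̄_i / ΣP_i = 1.3665 h (block centres at 0.5, 1.5, 2.5 h).
Hydrograph peak occurs at t = 3 h, so basin lag t_L = 3 − 1.3665 = 1.63 h.

t_L ≈ 1.63 h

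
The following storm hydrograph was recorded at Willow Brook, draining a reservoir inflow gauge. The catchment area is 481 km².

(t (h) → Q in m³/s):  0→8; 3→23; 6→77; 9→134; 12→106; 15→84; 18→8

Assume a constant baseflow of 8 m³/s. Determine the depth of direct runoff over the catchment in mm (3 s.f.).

d ≈ 8.62 mm

Direct runoff: 0.0, 15.0, 69.0, 126.0, 98.0, 76.0, 0.0 m³/s; ΣQ_DR = 384.0 m³/s.
V = ΣQ_DR · Δt = 384.0 × 10800 s = 4.147 × 10^6 m³.
Over A = 481 km², depth = V / A = 8.62 mm.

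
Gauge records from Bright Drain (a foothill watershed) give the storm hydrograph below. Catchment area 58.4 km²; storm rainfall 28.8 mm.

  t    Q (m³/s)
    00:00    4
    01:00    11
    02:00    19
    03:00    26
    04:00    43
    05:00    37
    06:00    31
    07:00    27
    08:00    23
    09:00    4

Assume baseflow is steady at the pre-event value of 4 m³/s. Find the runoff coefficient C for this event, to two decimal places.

C ≈ 0.40

ΣQ_DR = 185.0 m³/s; V = ΣQ_DR·Δt = 6.660 × 10^5 m³.
Runoff depth d = V / A = 11.40 mm.
C = d / P = 11.40 / 28.8 = 0.40.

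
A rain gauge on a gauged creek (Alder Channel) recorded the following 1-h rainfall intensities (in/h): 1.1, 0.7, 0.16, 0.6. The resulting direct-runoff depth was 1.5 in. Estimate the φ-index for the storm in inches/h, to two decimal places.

Only the 3 blocks with intensity above φ contribute runoff: 1.1, 0.7, 0.6 in/h.
Σ(I−φ)·Δt = d  ⇒  (1.1+0.7+0.6 − 3φ)·1 = 1.5
φ = (2.400 − 1.5/1) / 3 = 0.30 in/h.

φ ≈ 0.30 in/h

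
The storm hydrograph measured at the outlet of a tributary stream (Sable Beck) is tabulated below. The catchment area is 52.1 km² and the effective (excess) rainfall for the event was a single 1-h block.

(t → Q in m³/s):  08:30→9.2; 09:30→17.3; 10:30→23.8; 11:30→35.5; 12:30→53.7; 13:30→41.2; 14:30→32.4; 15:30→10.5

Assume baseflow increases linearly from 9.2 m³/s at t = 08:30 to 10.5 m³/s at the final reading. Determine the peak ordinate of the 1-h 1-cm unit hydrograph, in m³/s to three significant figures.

Direct runoff: 0.00, 7.91, 14.23, 25.74, 43.76, 31.07, 22.09, 0.00 m³/s; ΣQ_DR = 144.8 m³/s, peak = 43.76 m³/s.
Runoff depth d = ΣQ_DR·Δt / A = 144.8 × 3600 / (52.1 km²) = 10.01 mm.
The 1-cm UH is the DRH scaled by (10 mm)/d, so U_p = 43.76 × 10/10.01 = 43.7 m³/s.

U_p ≈ 43.7 m³/s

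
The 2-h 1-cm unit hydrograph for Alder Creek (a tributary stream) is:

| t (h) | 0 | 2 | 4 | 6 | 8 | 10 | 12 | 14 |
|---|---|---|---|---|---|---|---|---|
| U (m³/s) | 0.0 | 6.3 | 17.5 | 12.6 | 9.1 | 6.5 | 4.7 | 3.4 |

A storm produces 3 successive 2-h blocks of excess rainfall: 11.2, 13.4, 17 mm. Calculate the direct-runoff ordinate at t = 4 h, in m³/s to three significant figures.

Q ≈ 28.0 m³/s

By discrete convolution, Q_j = Σ (P_i / 10 mm) · U_{j−i}.
At t = 4 h (j=2): Q = (11.2/10)·17.5 + (13.4/10)·6.3 + (17/10)·0.0 = 28.0 m³/s.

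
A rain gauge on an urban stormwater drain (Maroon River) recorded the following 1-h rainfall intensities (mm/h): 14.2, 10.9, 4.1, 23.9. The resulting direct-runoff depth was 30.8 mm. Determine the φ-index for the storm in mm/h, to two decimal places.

φ ≈ 6.07 mm/h

Only the 3 blocks with intensity above φ contribute runoff: 14.2, 10.9, 23.9 mm/h.
Σ(I−φ)·Δt = d  ⇒  (14.2+10.9+23.9 − 3φ)·1 = 30.8
φ = (49.00 − 30.8/1) / 3 = 6.07 mm/h.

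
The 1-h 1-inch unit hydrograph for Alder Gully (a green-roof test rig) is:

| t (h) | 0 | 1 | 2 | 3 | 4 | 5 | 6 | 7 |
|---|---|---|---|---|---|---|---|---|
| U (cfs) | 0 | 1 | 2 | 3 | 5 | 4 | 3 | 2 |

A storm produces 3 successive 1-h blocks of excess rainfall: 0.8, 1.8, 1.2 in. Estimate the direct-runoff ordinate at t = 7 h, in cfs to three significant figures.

Q ≈ 11.8 cfs

By discrete convolution, Q_j = Σ (P_i / 1 in) · U_{j−i}.
At t = 7 h (j=7): Q = (0.8/1)·2 + (1.8/1)·3 + (1.2/1)·4 = 11.8 cfs.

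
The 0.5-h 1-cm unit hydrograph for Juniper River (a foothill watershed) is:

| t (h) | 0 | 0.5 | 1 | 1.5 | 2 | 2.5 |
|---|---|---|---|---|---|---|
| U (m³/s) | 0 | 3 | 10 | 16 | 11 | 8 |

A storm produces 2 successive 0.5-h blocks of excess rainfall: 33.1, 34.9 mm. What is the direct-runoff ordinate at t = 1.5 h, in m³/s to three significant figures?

Q ≈ 87.9 m³/s

By discrete convolution, Q_j = Σ (P_i / 10 mm) · U_{j−i}.
At t = 1.5 h (j=3): Q = (33.1/10)·16 + (34.9/10)·10 = 87.9 m³/s.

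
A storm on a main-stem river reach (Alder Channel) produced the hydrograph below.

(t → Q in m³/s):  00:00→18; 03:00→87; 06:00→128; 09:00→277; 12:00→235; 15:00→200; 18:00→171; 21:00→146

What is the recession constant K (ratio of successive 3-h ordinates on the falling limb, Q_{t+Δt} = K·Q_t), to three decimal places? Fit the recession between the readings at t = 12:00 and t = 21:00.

K ≈ 0.853

Using the recession-limb readings at t = 12:00 and t = 21:00: Q falls from 235 to 146 m³/s over 3 intervals.
K = (Q₂/Q₁)^(1/3) = (146/235)^(1/3) = 0.853.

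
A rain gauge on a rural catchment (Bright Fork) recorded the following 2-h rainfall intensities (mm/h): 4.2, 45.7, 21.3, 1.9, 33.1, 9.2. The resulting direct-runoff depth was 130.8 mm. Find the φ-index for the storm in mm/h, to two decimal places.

Only the 3 blocks with intensity above φ contribute runoff: 45.7, 21.3, 33.1 mm/h.
Σ(I−φ)·Δt = d  ⇒  (45.7+21.3+33.1 − 3φ)·2 = 130.8
φ = (100.1 − 130.8/2) / 3 = 11.57 mm/h.

φ ≈ 11.57 mm/h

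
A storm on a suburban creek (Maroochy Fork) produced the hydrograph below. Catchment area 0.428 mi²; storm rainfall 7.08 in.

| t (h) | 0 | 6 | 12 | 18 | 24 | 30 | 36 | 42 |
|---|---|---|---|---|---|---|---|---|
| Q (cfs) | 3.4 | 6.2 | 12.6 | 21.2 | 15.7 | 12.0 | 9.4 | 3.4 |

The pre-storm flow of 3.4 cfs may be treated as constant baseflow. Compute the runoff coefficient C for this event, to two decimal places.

ΣQ_DR = 56.70 cfs; V = ΣQ_DR·Δt = 1.225 × 10^6 ft³.
Runoff depth d = V / A = 1.232 in.
C = d / P = 1.232 / 7.08 = 0.17.

C ≈ 0.17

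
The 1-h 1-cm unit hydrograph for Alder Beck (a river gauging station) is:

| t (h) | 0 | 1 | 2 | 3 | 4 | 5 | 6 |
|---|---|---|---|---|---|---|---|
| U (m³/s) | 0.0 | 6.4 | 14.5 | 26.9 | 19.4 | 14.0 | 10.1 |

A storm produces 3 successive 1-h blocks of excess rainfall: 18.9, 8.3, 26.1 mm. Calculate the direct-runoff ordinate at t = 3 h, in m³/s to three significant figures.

By discrete convolution, Q_j = Σ (P_i / 10 mm) · U_{j−i}.
At t = 3 h (j=3): Q = (18.9/10)·26.9 + (8.3/10)·14.5 + (26.1/10)·6.4 = 79.6 m³/s.

Q ≈ 79.6 m³/s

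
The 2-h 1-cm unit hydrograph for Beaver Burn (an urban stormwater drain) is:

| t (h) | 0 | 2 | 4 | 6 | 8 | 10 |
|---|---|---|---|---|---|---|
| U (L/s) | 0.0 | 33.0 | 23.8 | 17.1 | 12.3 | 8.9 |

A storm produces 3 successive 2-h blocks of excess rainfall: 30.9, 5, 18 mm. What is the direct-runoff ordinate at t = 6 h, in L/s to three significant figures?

By discrete convolution, Q_j = Σ (P_i / 10 mm) · U_{j−i}.
At t = 6 h (j=3): Q = (30.9/10)·17.1 + (5/10)·23.8 + (18/10)·33.0 = 124 L/s.

Q ≈ 124 L/s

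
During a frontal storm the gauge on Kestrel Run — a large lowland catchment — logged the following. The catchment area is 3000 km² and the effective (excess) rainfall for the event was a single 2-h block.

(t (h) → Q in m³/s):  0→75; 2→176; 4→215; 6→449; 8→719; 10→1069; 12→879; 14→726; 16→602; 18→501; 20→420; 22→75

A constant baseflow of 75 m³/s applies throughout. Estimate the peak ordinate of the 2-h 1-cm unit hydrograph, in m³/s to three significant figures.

Direct runoff: 0.0, 101.0, 140.0, 374.0, 644.0, 994.0, 804.0, 651.0, 527.0, 426.0, 345.0, 0.0 m³/s; ΣQ_DR = 5006 m³/s, peak = 994.0 m³/s.
Runoff depth d = ΣQ_DR·Δt / A = 5006 × 7200 / (3000 km²) = 12.01 mm.
The 1-cm UH is the DRH scaled by (10 mm)/d, so U_p = 994.0 × 10/12.01 = 827 m³/s.

U_p ≈ 827 m³/s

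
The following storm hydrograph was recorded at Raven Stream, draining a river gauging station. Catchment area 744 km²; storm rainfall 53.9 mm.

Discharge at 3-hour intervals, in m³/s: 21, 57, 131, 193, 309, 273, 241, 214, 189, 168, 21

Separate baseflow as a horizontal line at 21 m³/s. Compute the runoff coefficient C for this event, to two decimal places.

C ≈ 0.43

ΣQ_DR = 1586 m³/s; V = ΣQ_DR·Δt = 1.713 × 10^7 m³.
Runoff depth d = V / A = 23.02 mm.
C = d / P = 23.02 / 53.9 = 0.43.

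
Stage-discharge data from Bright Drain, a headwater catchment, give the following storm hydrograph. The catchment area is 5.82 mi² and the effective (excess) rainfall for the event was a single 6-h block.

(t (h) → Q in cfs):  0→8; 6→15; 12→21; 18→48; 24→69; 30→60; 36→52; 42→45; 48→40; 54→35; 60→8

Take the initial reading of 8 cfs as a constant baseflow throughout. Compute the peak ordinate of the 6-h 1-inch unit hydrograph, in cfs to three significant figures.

U_p ≈ 122 cfs

Direct runoff: 0.0, 7.0, 13.0, 40.0, 61.0, 52.0, 44.0, 37.0, 32.0, 27.0, 0.0 cfs; ΣQ_DR = 313.0 cfs, peak = 61.0 cfs.
Runoff depth d = ΣQ_DR·Δt / A = 313.0 × 21600 / (5.82 mi²) = 0.5000 in.
The 1-inch UH is the DRH scaled by (1 in)/d, so U_p = 61.0 × 1/0.5000 = 122 cfs.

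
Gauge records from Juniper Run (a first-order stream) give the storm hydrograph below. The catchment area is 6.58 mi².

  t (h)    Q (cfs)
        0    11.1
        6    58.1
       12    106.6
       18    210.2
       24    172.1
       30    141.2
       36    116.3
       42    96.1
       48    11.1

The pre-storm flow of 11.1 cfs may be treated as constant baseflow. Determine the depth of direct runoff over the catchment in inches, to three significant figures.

Direct runoff: 0.0, 47.0, 95.5, 199.1, 161.0, 130.1, 105.2, 85.0, 0.0 cfs; ΣQ_DR = 822.9 cfs.
V = ΣQ_DR · Δt = 822.9 × 21600 s = 1.777 × 10^7 ft³.
Over A = 6.58 mi², depth = V / A = 1.16 in.

d ≈ 1.16 in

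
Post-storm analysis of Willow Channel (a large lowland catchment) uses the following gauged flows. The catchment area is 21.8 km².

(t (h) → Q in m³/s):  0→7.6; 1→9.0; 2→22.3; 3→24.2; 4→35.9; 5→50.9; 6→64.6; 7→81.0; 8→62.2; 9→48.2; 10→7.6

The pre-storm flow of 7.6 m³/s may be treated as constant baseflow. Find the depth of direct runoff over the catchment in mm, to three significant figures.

Direct runoff: 0.0, 1.4, 14.7, 16.6, 28.3, 43.3, 57.0, 73.4, 54.6, 40.6, 0.0 m³/s; ΣQ_DR = 329.9 m³/s.
V = ΣQ_DR · Δt = 329.9 × 3600 s = 1.188 × 10^6 m³.
Over A = 21.8 km², depth = V / A = 54.5 mm.

d ≈ 54.5 mm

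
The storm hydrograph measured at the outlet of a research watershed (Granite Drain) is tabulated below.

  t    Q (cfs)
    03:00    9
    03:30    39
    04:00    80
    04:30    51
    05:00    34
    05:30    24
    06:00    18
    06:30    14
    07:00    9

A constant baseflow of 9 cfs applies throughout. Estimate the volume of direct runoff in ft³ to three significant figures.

Direct-runoff ordinates (Q − Q_b): 0.0, 30.0, 71.0, 42.0, 25.0, 15.0, 9.0, 5.0, 0.0 cfs.
ΣQ_DR = 197.0 cfs.
With Δt = 0.5 h = 1800 s, V = ΣQ_DR · Δt = 197.0 × 1800 = 3.55 × 10^5 ft³.

V ≈ 3.55 × 10^5 ft³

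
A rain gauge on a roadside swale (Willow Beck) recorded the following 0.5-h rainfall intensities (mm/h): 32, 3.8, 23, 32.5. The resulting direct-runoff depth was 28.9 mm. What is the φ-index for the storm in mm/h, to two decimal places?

φ ≈ 9.90 mm/h

Only the 3 blocks with intensity above φ contribute runoff: 32, 23, 32.5 mm/h.
Σ(I−φ)·Δt = d  ⇒  (32+23+32.5 − 3φ)·0.5 = 28.9
φ = (87.50 − 28.9/0.5) / 3 = 9.90 mm/h.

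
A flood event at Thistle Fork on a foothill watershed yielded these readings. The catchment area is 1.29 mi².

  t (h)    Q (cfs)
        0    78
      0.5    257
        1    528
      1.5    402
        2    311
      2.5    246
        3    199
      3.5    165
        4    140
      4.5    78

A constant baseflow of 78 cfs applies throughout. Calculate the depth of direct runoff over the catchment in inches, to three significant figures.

Direct runoff: 0.0, 179.0, 450.0, 324.0, 233.0, 168.0, 121.0, 87.0, 62.0, 0.0 cfs; ΣQ_DR = 1624 cfs.
V = ΣQ_DR · Δt = 1624 × 1800 s = 2.923 × 10^6 ft³.
Over A = 1.29 mi², depth = V / A = 0.975 in.

d ≈ 0.975 in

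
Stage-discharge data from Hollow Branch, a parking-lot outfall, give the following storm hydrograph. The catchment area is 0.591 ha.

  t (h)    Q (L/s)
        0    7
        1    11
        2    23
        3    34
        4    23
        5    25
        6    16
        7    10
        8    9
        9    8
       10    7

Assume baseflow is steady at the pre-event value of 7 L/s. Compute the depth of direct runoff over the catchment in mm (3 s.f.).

Direct runoff: 0.0, 4.0, 16.0, 27.0, 16.0, 18.0, 9.0, 3.0, 2.0, 1.0, 0.0 L/s; ΣQ_DR = 96.00 L/s.
V = ΣQ_DR · Δt = 96.00 × 3600 s = 3.456 × 10^5 L.
Over A = 0.591 ha, depth = V / A = 58.5 mm.

d ≈ 58.5 mm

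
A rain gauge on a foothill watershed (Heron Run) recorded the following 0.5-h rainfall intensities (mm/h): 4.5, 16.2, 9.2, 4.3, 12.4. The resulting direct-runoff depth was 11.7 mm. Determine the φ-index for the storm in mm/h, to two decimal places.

φ ≈ 4.80 mm/h

Only the 3 blocks with intensity above φ contribute runoff: 16.2, 9.2, 12.4 mm/h.
Σ(I−φ)·Δt = d  ⇒  (16.2+9.2+12.4 − 3φ)·0.5 = 11.7
φ = (37.80 − 11.7/0.5) / 3 = 4.80 mm/h.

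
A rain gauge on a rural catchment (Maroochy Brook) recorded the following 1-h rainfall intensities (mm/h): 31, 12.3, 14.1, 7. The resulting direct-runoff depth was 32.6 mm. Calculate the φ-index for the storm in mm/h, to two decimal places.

Only the 3 blocks with intensity above φ contribute runoff: 31, 12.3, 14.1 mm/h.
Σ(I−φ)·Δt = d  ⇒  (31+12.3+14.1 − 3φ)·1 = 32.6
φ = (57.40 − 32.6/1) / 3 = 8.27 mm/h.

φ ≈ 8.27 mm/h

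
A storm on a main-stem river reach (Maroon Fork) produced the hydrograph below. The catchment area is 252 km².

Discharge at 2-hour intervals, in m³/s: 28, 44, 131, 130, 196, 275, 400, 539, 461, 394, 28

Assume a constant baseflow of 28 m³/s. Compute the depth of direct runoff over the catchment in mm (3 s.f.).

Direct runoff: 0.0, 16.0, 103.0, 102.0, 168.0, 247.0, 372.0, 511.0, 433.0, 366.0, 0.0 m³/s; ΣQ_DR = 2318 m³/s.
V = ΣQ_DR · Δt = 2318 × 7200 s = 1.669 × 10^7 m³.
Over A = 252 km², depth = V / A = 66.2 mm.

d ≈ 66.2 mm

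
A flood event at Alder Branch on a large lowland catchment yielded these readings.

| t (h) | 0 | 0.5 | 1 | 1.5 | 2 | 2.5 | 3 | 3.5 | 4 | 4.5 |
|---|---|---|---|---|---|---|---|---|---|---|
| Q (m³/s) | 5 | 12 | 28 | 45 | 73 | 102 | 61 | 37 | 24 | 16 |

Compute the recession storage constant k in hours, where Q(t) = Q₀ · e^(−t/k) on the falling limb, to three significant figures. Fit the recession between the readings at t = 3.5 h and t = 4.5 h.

k ≈ 1.19 h

On the falling limb, Q drops from 37 to 16 m³/s between t = 3.5 h and t = 4.5 h (Δt = 1 h).
k = −Δt / ln(Q₂/Q₁) = −1 / ln(16/37) = 1.19 h.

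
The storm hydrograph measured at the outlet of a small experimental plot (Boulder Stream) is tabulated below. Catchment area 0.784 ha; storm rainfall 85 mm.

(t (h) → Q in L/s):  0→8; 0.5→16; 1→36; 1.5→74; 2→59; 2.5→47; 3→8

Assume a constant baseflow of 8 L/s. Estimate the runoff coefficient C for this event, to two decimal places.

ΣQ_DR = 192.0 L/s; V = ΣQ_DR·Δt = 3.456 × 10^5 L.
Runoff depth d = V / A = 44.08 mm.
C = d / P = 44.08 / 85 = 0.52.

C ≈ 0.52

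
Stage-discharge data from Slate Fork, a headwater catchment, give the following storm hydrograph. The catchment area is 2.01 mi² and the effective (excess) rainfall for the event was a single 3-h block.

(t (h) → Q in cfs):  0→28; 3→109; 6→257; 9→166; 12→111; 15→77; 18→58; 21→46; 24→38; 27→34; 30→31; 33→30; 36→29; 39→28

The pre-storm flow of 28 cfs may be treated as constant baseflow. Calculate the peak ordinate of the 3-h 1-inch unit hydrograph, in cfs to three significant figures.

U_p ≈ 152 cfs

Direct runoff: 0.0, 81.0, 229.0, 138.0, 83.0, 49.0, 30.0, 18.0, 10.0, 6.0, 3.0, 2.0, 1.0, 0.0 cfs; ΣQ_DR = 650.0 cfs, peak = 229.0 cfs.
Runoff depth d = ΣQ_DR·Δt / A = 650.0 × 10800 / (2.01 mi²) = 1.503 in.
The 1-inch UH is the DRH scaled by (1 in)/d, so U_p = 229.0 × 1/1.503 = 152 cfs.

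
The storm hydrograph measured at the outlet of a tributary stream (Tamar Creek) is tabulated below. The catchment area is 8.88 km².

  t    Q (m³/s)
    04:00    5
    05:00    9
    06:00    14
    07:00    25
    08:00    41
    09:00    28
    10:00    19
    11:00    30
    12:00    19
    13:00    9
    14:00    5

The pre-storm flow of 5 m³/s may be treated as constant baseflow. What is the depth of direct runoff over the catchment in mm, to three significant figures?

Direct runoff: 0.0, 4.0, 9.0, 20.0, 36.0, 23.0, 14.0, 25.0, 14.0, 4.0, 0.0 m³/s; ΣQ_DR = 149.0 m³/s.
V = ΣQ_DR · Δt = 149.0 × 3600 s = 5.364 × 10^5 m³.
Over A = 8.88 km², depth = V / A = 60.4 mm.

d ≈ 60.4 mm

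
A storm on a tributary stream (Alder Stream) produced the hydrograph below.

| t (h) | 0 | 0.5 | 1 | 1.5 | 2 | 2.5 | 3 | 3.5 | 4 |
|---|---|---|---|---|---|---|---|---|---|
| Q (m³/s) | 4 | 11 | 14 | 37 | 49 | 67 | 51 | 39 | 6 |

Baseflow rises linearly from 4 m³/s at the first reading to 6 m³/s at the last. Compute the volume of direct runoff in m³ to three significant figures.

V ≈ 4.19 × 10^5 m³

Direct-runoff ordinates (Q − Q_b): 0.00, 6.75, 9.50, 32.25, 44.00, 61.75, 45.50, 33.25, 0.00 m³/s.
ΣQ_DR = 233.0 m³/s.
With Δt = 0.5 h = 1800 s, V = ΣQ_DR · Δt = 233.0 × 1800 = 4.19 × 10^5 m³.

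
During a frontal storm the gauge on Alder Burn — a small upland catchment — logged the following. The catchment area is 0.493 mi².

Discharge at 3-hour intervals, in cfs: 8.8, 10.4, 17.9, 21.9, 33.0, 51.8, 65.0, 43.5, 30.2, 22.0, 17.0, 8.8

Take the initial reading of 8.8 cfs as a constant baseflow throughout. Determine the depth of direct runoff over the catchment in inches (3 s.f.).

Direct runoff: 0.0, 1.6, 9.1, 13.1, 24.2, 43.0, 56.2, 34.7, 21.4, 13.2, 8.2, 0.0 cfs; ΣQ_DR = 224.7 cfs.
V = ΣQ_DR · Δt = 224.7 × 10800 s = 2.427 × 10^6 ft³.
Over A = 0.493 mi², depth = V / A = 2.12 in.

d ≈ 2.12 in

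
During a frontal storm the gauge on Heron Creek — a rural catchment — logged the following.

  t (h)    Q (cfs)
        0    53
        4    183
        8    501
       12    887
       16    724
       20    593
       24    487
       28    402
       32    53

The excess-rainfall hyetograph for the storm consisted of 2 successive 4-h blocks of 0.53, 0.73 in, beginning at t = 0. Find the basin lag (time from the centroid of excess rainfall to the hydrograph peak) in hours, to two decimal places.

Centroid of excess rainfall: t_c = Σ P_i·t̄_i / ΣP_i = 4.3175 h (block centres at 2, 6 h).
Hydrograph peak occurs at t = 12 h, so basin lag t_L = 12 − 4.3175 = 7.68 h.

t_L ≈ 7.68 h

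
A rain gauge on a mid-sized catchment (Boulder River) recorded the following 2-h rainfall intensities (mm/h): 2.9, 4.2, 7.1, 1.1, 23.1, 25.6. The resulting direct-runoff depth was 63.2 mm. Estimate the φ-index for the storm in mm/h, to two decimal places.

Only the 2 blocks with intensity above φ contribute runoff: 23.1, 25.6 mm/h.
Σ(I−φ)·Δt = d  ⇒  (23.1+25.6 − 2φ)·2 = 63.2
φ = (48.70 − 63.2/2) / 2 = 8.55 mm/h.

φ ≈ 8.55 mm/h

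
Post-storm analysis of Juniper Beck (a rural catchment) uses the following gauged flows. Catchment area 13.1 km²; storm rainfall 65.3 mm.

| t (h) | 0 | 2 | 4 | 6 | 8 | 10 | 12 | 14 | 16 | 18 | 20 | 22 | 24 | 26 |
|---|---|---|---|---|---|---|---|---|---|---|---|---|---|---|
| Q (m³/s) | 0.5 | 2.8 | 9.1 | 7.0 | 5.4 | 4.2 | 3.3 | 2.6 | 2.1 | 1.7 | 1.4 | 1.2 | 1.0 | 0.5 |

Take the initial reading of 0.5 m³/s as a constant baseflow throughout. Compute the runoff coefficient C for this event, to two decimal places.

C ≈ 0.30

ΣQ_DR = 35.80 m³/s; V = ΣQ_DR·Δt = 2.578 × 10^5 m³.
Runoff depth d = V / A = 19.68 mm.
C = d / P = 19.68 / 65.3 = 0.30.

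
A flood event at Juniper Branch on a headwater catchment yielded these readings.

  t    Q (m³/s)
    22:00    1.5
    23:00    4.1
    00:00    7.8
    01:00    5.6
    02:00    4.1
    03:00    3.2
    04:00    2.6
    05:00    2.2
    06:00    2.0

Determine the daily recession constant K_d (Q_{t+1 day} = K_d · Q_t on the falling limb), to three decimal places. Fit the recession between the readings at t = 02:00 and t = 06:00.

K_d ≈ 0.013

Between t = 02:00 and t = 06:00 the flow falls from 4.1 to 2.0 m³/s over 4×1 h = 4 h.
Per-interval ratio K = (2.0/4.1)^(1/4) = 0.8357; K_d = K^(24/1) = 0.013.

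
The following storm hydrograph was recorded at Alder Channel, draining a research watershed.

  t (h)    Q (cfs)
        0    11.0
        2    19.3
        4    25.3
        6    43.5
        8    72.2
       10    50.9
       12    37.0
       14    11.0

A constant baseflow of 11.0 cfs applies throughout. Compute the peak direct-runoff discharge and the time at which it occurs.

Q_p = 61.2 cfs at t = 8 h

Subtracting baseflow gives direct-runoff ordinates: 0.0, 8.3, 14.3, 32.5, 61.2, 39.9, 26.0, 0.0 cfs.
The maximum is 61.2 cfs, occurring at the reading for t = 8 h.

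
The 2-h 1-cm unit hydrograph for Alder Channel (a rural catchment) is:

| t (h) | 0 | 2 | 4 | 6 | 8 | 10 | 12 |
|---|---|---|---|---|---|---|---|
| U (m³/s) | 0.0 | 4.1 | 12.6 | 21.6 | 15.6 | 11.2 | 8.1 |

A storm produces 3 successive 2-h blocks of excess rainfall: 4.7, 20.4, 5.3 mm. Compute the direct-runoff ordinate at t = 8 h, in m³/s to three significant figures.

Q ≈ 58.1 m³/s

By discrete convolution, Q_j = Σ (P_i / 10 mm) · U_{j−i}.
At t = 8 h (j=4): Q = (4.7/10)·15.6 + (20.4/10)·21.6 + (5.3/10)·12.6 = 58.1 m³/s.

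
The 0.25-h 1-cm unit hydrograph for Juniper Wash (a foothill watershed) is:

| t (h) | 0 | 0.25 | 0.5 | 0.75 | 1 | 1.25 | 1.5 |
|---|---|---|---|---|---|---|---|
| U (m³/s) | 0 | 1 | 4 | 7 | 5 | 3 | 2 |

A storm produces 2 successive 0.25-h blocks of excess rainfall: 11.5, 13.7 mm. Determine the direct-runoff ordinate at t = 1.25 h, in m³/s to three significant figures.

By discrete convolution, Q_j = Σ (P_i / 10 mm) · U_{j−i}.
At t = 1.25 h (j=5): Q = (11.5/10)·3 + (13.7/10)·5 = 10.3 m³/s.

Q ≈ 10.3 m³/s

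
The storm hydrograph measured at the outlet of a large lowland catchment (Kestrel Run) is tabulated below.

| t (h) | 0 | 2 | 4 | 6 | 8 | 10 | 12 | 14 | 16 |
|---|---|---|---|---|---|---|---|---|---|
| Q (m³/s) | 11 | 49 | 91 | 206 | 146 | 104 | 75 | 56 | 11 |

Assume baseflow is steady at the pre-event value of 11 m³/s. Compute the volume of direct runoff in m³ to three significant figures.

V ≈ 4.68 × 10^6 m³

Direct-runoff ordinates (Q − Q_b): 0.0, 38.0, 80.0, 195.0, 135.0, 93.0, 64.0, 45.0, 0.0 m³/s.
ΣQ_DR = 650.0 m³/s.
With Δt = 2 h = 7200 s, V = ΣQ_DR · Δt = 650.0 × 7200 = 4.68 × 10^6 m³.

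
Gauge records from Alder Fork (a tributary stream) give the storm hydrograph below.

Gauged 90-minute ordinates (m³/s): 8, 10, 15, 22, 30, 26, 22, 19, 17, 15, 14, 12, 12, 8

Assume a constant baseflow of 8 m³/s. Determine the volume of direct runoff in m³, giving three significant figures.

V ≈ 6.37 × 10^5 m³

Direct-runoff ordinates (Q − Q_b): 0.0, 2.0, 7.0, 14.0, 22.0, 18.0, 14.0, 11.0, 9.0, 7.0, 6.0, 4.0, 4.0, 0.0 m³/s.
ΣQ_DR = 118.0 m³/s.
With Δt = 1.5 h = 5400 s, V = ΣQ_DR · Δt = 118.0 × 5400 = 6.37 × 10^5 m³.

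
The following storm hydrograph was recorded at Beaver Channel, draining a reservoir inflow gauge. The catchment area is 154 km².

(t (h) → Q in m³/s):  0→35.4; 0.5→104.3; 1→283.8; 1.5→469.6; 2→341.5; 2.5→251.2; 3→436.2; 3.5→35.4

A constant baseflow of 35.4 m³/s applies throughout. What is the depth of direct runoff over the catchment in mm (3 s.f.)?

d ≈ 19.6 mm

Direct runoff: 0.0, 68.9, 248.4, 434.2, 306.1, 215.8, 400.8, 0.0 m³/s; ΣQ_DR = 1674 m³/s.
V = ΣQ_DR · Δt = 1674 × 1800 s = 3.014 × 10^6 m³.
Over A = 154 km², depth = V / A = 19.6 mm.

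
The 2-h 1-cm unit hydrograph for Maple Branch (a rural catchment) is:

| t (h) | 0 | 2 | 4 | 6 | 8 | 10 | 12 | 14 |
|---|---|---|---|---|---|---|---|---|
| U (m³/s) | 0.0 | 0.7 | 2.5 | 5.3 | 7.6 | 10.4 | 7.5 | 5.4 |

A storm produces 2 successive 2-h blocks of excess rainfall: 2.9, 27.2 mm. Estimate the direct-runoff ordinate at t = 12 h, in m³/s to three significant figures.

Q ≈ 30.5 m³/s

By discrete convolution, Q_j = Σ (P_i / 10 mm) · U_{j−i}.
At t = 12 h (j=6): Q = (2.9/10)·7.5 + (27.2/10)·10.4 = 30.5 m³/s.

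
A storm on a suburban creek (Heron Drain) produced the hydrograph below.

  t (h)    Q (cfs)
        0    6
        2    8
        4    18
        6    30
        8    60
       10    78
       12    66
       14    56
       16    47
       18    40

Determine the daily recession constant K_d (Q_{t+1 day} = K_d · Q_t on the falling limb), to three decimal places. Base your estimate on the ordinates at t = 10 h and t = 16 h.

K_d ≈ 0.132

Between t = 10 h and t = 16 h the flow falls from 78 to 47 cfs over 3×2 h = 6 h.
Per-interval ratio K = (47/78)^(1/3) = 0.8446; K_d = K^(24/2) = 0.132.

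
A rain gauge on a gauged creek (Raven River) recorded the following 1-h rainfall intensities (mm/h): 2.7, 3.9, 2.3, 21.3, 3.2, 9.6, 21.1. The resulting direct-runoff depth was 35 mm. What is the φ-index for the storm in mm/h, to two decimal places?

φ ≈ 5.67 mm/h

Only the 3 blocks with intensity above φ contribute runoff: 21.3, 9.6, 21.1 mm/h.
Σ(I−φ)·Δt = d  ⇒  (21.3+9.6+21.1 − 3φ)·1 = 35
φ = (52.00 − 35/1) / 3 = 5.67 mm/h.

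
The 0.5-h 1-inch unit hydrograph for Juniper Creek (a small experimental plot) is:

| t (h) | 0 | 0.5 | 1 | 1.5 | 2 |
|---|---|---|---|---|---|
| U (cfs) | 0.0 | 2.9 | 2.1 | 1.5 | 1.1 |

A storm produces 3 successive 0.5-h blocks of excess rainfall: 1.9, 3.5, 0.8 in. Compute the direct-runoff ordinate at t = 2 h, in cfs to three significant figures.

Q ≈ 9.02 cfs

By discrete convolution, Q_j = Σ (P_i / 1 in) · U_{j−i}.
At t = 2 h (j=4): Q = (1.9/1)·1.1 + (3.5/1)·1.5 + (0.8/1)·2.1 = 9.02 cfs.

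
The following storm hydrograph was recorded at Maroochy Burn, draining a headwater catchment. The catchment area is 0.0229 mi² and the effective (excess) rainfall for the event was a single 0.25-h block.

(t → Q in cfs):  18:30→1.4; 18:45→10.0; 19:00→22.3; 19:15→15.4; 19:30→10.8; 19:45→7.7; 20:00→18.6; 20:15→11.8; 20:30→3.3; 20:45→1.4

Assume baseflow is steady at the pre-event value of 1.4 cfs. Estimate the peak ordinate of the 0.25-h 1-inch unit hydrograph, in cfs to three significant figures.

U_p ≈ 13.9 cfs

Direct runoff: 0.0, 8.6, 20.9, 14.0, 9.4, 6.3, 17.2, 10.4, 1.9, 0.0 cfs; ΣQ_DR = 88.70 cfs, peak = 20.9 cfs.
Runoff depth d = ΣQ_DR·Δt / A = 88.70 × 900 / (0.0229 mi²) = 1.501 in.
The 1-inch UH is the DRH scaled by (1 in)/d, so U_p = 20.9 × 1/1.501 = 13.9 cfs.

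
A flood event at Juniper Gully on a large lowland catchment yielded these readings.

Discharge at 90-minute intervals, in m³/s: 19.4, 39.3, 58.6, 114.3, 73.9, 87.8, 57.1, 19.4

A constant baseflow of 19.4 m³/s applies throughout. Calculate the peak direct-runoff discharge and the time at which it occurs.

Subtracting baseflow gives direct-runoff ordinates: 0.0, 19.9, 39.2, 94.9, 54.5, 68.4, 37.7, 0.0 m³/s.
The maximum is 94.9 m³/s, occurring at the reading for t = 4.5 h.

Q_p = 94.9 m³/s at t = 4.5 h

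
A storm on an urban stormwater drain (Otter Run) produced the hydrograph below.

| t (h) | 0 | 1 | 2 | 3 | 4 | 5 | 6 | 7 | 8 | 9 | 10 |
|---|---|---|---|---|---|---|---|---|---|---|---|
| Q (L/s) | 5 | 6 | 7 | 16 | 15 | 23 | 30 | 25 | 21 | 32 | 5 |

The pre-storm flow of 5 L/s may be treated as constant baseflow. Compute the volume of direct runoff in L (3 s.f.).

V ≈ 4.68 × 10^5 L

Direct-runoff ordinates (Q − Q_b): 0.0, 1.0, 2.0, 11.0, 10.0, 18.0, 25.0, 20.0, 16.0, 27.0, 0.0 L/s.
ΣQ_DR = 130.0 L/s.
With Δt = 1 h = 3600 s, V = ΣQ_DR · Δt = 130.0 × 3600 = 4.68 × 10^5 L.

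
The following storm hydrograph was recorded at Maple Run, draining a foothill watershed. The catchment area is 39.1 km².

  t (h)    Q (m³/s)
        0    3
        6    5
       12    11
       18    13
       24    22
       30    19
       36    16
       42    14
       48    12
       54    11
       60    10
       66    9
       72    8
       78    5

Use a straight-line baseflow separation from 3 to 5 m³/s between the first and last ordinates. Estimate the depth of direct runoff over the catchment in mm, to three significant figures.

Direct runoff: 0.00, 1.85, 7.69, 9.54, 18.38, 15.23, 12.08, 9.92, 7.77, 6.62, 5.46, 4.31, 3.15, 0.00 m³/s; ΣQ_DR = 102.0 m³/s.
V = ΣQ_DR · Δt = 102.0 × 21600 s = 2.203 × 10^6 m³.
Over A = 39.1 km², depth = V / A = 56.3 mm.

d ≈ 56.3 mm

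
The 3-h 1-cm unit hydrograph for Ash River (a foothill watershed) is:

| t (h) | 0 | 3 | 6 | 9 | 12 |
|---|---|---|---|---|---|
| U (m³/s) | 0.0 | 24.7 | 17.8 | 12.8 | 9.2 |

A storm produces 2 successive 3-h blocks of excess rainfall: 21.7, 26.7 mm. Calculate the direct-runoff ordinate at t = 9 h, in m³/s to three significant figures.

By discrete convolution, Q_j = Σ (P_i / 10 mm) · U_{j−i}.
At t = 9 h (j=3): Q = (21.7/10)·12.8 + (26.7/10)·17.8 = 75.3 m³/s.

Q ≈ 75.3 m³/s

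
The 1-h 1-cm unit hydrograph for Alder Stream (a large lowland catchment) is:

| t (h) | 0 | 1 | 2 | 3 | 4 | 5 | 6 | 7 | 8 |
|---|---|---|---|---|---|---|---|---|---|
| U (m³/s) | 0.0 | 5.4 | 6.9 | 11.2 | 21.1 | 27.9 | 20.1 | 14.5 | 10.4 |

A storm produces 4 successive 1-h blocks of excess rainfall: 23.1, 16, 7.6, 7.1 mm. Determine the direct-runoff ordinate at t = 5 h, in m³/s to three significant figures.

Q ≈ 112 m³/s

By discrete convolution, Q_j = Σ (P_i / 10 mm) · U_{j−i}.
At t = 5 h (j=5): Q = (23.1/10)·27.9 + (16/10)·21.1 + (7.6/10)·11.2 + (7.1/10)·6.9 = 112 m³/s.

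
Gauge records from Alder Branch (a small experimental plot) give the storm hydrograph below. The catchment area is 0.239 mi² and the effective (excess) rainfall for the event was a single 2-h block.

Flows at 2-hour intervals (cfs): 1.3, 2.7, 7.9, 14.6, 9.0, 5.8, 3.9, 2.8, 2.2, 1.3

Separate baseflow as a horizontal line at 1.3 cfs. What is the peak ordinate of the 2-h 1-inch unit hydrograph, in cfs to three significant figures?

U_p ≈ 26.6 cfs

Direct runoff: 0.0, 1.4, 6.6, 13.3, 7.7, 4.5, 2.6, 1.5, 0.9, 0.0 cfs; ΣQ_DR = 38.50 cfs, peak = 13.3 cfs.
Runoff depth d = ΣQ_DR·Δt / A = 38.50 × 7200 / (0.239 mi²) = 0.4992 in.
The 1-inch UH is the DRH scaled by (1 in)/d, so U_p = 13.3 × 1/0.4992 = 26.6 cfs.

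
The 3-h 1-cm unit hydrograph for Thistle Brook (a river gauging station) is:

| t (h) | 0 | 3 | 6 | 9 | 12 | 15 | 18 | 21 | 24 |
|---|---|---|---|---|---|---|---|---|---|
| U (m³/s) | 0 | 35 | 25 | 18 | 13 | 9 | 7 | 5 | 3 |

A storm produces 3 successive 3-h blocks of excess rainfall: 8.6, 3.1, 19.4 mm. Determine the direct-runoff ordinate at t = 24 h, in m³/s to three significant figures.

By discrete convolution, Q_j = Σ (P_i / 10 mm) · U_{j−i}.
At t = 24 h (j=8): Q = (8.6/10)·3 + (3.1/10)·5 + (19.4/10)·7 = 17.7 m³/s.

Q ≈ 17.7 m³/s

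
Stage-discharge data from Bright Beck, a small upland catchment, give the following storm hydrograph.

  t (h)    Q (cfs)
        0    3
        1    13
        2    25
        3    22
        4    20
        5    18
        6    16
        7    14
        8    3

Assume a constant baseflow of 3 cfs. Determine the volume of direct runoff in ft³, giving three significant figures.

Direct-runoff ordinates (Q − Q_b): 0.0, 10.0, 22.0, 19.0, 17.0, 15.0, 13.0, 11.0, 0.0 cfs.
ΣQ_DR = 107.0 cfs.
With Δt = 1 h = 3600 s, V = ΣQ_DR · Δt = 107.0 × 3600 = 3.85 × 10^5 ft³.

V ≈ 3.85 × 10^5 ft³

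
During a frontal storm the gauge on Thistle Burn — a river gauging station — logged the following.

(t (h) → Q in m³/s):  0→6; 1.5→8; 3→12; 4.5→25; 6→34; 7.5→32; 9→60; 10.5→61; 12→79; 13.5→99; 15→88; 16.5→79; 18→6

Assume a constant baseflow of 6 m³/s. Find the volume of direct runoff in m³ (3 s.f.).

V ≈ 2.76 × 10^6 m³

Direct-runoff ordinates (Q − Q_b): 0.0, 2.0, 6.0, 19.0, 28.0, 26.0, 54.0, 55.0, 73.0, 93.0, 82.0, 73.0, 0.0 m³/s.
ΣQ_DR = 511.0 m³/s.
With Δt = 1.5 h = 5400 s, V = ΣQ_DR · Δt = 511.0 × 5400 = 2.76 × 10^6 m³.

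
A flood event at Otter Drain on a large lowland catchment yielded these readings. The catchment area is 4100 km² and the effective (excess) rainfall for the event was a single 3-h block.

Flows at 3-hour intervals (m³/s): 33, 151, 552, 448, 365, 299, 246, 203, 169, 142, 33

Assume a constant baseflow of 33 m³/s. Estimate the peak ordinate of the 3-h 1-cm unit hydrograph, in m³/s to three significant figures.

Direct runoff: 0.0, 118.0, 519.0, 415.0, 332.0, 266.0, 213.0, 170.0, 136.0, 109.0, 0.0 m³/s; ΣQ_DR = 2278 m³/s, peak = 519.0 m³/s.
Runoff depth d = ΣQ_DR·Δt / A = 2278 × 10800 / (4100 km²) = 6.001 mm.
The 1-cm UH is the DRH scaled by (10 mm)/d, so U_p = 519.0 × 10/6.001 = 865 m³/s.

U_p ≈ 865 m³/s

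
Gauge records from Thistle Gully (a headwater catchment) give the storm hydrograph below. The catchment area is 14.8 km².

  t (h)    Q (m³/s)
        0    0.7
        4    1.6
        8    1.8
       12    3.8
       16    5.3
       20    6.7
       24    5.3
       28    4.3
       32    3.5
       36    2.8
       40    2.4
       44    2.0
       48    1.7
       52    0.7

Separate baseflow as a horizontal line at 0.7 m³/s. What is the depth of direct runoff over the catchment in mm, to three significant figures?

d ≈ 31.9 mm

Direct runoff: 0.0, 0.9, 1.1, 3.1, 4.6, 6.0, 4.6, 3.6, 2.8, 2.1, 1.7, 1.3, 1.0, 0.0 m³/s; ΣQ_DR = 32.80 m³/s.
V = ΣQ_DR · Δt = 32.80 × 14400 s = 4.723 × 10^5 m³.
Over A = 14.8 km², depth = V / A = 31.9 mm.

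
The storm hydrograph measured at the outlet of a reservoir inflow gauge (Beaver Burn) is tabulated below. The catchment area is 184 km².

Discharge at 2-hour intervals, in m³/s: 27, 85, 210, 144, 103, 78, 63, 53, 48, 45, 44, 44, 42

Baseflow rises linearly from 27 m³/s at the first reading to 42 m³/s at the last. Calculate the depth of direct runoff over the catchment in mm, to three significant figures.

Direct runoff: 0.00, 56.75, 180.50, 113.25, 71.00, 44.75, 28.50, 17.25, 11.00, 6.75, 4.50, 3.25, 0.00 m³/s; ΣQ_DR = 537.5 m³/s.
V = ΣQ_DR · Δt = 537.5 × 7200 s = 3.870 × 10^6 m³.
Over A = 184 km², depth = V / A = 21.0 mm.

d ≈ 21.0 mm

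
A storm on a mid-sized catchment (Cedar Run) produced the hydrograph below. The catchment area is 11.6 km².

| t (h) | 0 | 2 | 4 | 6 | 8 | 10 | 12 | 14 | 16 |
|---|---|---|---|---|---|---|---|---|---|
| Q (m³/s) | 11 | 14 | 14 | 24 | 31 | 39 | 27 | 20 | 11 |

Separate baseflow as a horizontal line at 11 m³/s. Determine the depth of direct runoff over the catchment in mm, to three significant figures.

Direct runoff: 0.0, 3.0, 3.0, 13.0, 20.0, 28.0, 16.0, 9.0, 0.0 m³/s; ΣQ_DR = 92.00 m³/s.
V = ΣQ_DR · Δt = 92.00 × 7200 s = 6.624 × 10^5 m³.
Over A = 11.6 km², depth = V / A = 57.1 mm.

d ≈ 57.1 mm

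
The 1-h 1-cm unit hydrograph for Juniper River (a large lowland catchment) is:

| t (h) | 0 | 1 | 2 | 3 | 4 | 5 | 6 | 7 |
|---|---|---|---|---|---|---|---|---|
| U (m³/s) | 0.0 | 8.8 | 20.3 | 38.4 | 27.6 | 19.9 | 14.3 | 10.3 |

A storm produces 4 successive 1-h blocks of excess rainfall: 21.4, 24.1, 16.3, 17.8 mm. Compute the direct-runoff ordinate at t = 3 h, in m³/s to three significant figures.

Q ≈ 145 m³/s

By discrete convolution, Q_j = Σ (P_i / 10 mm) · U_{j−i}.
At t = 3 h (j=3): Q = (21.4/10)·38.4 + (24.1/10)·20.3 + (16.3/10)·8.8 + (17.8/10)·0.0 = 145 m³/s.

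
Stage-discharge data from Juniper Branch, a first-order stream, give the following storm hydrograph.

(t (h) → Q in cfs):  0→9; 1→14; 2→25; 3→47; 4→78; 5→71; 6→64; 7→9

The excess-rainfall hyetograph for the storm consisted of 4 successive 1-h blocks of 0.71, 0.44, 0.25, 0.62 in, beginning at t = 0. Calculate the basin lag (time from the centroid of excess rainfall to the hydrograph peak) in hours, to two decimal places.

Centroid of excess rainfall: t_c = Σ P_i·t̄_i / ΣP_i = 1.8861 h (block centres at 0.5, 1.5, 2.5, 3.5 h).
Hydrograph peak occurs at t = 4 h, so basin lag t_L = 4 − 1.8861 = 2.11 h.

t_L ≈ 2.11 h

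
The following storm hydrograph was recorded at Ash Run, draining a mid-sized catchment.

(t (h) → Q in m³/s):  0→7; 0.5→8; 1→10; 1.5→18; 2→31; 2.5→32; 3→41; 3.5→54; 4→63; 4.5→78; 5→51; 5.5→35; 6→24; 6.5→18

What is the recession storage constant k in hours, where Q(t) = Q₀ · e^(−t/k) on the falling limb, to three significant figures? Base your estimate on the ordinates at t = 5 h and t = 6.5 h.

k ≈ 1.44 h

On the falling limb, Q drops from 51 to 18 m³/s between t = 5 h and t = 6.5 h (Δt = 1.5 h).
k = −Δt / ln(Q₂/Q₁) = −1.5 / ln(18/51) = 1.44 h.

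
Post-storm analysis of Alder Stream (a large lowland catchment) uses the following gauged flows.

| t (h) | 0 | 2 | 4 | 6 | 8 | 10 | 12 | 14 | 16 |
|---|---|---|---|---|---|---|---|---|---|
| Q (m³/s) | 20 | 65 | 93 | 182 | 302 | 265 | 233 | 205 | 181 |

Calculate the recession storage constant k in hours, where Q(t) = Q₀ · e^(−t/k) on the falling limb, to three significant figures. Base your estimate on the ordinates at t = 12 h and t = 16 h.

k ≈ 15.8 h

On the falling limb, Q drops from 233 to 181 m³/s between t = 12 h and t = 16 h (Δt = 4 h).
k = −Δt / ln(Q₂/Q₁) = −4 / ln(181/233) = 15.8 h.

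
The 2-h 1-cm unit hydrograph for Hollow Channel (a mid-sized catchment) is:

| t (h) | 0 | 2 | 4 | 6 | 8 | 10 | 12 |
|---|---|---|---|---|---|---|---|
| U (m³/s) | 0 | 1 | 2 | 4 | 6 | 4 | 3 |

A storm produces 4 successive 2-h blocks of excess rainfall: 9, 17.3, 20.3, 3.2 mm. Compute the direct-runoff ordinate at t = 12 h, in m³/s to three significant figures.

By discrete convolution, Q_j = Σ (P_i / 10 mm) · U_{j−i}.
At t = 12 h (j=6): Q = (9/10)·3 + (17.3/10)·4 + (20.3/10)·6 + (3.2/10)·4 = 23.1 m³/s.

Q ≈ 23.1 m³/s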